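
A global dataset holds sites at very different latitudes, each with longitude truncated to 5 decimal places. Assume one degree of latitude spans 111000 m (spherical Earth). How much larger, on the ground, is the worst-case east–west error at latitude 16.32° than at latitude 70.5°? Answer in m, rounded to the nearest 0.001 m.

0.695 m

Truncating at 5 decimal places can drop up to a full unit in the last place, so the longitude may be off by as much as 1e-05°.
At 16.32°: 1e-05° × 111000 × cos 16.32° = 1e-05 × 111000 × 0.9597 ≈ 1.0653 m.
At 70.5°: 1e-05° × 111000 × cos 70.5° = 1e-05 × 111000 × 0.3338 ≈ 0.37053 m.
So the lower-latitude error exceeds the higher by 1.0653 − 0.37053 = 0.69475 m.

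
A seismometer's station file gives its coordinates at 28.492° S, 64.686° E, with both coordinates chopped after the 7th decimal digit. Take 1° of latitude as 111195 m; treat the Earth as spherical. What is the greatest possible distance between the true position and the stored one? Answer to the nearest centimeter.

1 centimeters

Truncating at 7 decimal places can drop up to a full unit in the last place, so each coordinate may be off by as much as 1e-07°.
Latitude error → 1e-07 × 111195 = 0.0111195 m along the meridian.
E–W at 28.492°: 1e-07° × 111195 × cos 28.492° = 1e-07 × 111195 × 0.8789 ≈ 0.00977275 m.
The two errors are perpendicular, so the maximum displacement is √(0.0111195² + 0.00977275²) ≈ 0.0148037 m.
That is 0.0148037 m = 1.4804 cm.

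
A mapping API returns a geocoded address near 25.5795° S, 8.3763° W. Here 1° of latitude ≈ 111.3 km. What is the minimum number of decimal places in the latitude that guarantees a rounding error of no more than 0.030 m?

7 decimal places

One degree of latitude covers 111300 m.
N decimal places → at most half a unit in the last place, 0.5 × 10⁻ᴺ° = 111300/2 × 10⁻ᴺ m.
Need 0.5 × 111300 × 10⁻ᴺ ≤ 0.030 → 10⁻ᴺ ≤ 5.391e-07, so N ≥ 6.27.
So 7 decimal places suffice (0.00556 m); 6 would allow up to 0.0556 m.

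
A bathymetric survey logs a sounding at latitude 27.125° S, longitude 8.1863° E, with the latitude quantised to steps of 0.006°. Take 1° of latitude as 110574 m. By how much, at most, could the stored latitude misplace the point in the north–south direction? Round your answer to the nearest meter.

332 meters

With a 0.006° grid the true value lies within half a step, ±0.006°/2 = ±0.003°, of the stored one.
North–south distance: 0.003° × 110574 m/° = 331.722 m.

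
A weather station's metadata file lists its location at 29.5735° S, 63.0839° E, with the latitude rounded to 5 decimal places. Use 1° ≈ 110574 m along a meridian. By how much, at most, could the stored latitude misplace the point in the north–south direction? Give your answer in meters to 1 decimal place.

Rounding to 5 decimal places leaves the latitude within ±5e-06° of the true value.
North–south distance: 5e-06° × 110574 m/° = 0.55287 m.

0.6 meters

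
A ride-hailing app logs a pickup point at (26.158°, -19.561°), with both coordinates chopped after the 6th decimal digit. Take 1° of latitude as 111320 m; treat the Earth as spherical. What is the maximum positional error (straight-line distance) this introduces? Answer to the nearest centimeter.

15 centimeters

Truncating at 6 decimal places can drop up to a full unit in the last place, so each coordinate may be off by as much as 1e-06°.
N–S: 1e-06° × 111320 m/° = 0.11132 m.
East–west component at 26.158°: 1e-06° × 111320 × cos 26.158° ≈ 1e-06 × 99918.8 ≈ 0.0999188 m.
Worst case both components are at the extreme and orthogonal: √(0.11132² + 0.0999188²) ≈ 0.149586 m.
That is 0.149586 m = 14.959 cm.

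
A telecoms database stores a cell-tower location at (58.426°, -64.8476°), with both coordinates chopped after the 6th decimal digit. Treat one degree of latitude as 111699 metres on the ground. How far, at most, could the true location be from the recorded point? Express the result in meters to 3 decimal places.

Truncating at 6 decimal places can drop up to a full unit in the last place, so each coordinate may be off by as much as 1e-06°.
Latitude error → 1e-06 × 111699 = 0.111699 m along the meridian.
East–west component at 58.426°: 1e-06° × 111699 × cos 58.426° ≈ 1e-06 × 58485.5 ≈ 0.0584855 m.
The two errors are perpendicular, so the maximum displacement is √(0.111699² + 0.0584855²) ≈ 0.126084 m.

0.126 meters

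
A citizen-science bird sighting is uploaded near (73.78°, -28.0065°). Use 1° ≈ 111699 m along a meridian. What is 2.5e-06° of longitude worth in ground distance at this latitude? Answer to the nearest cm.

One degree of longitude here spans 111699 × cos 73.78° = 111699 × 0.2793 ≈ 31200.5 m; 2.5e-06° of that is 0.0780012 m.
That is 0.0780012 m = 7.8001 cm.

8 cm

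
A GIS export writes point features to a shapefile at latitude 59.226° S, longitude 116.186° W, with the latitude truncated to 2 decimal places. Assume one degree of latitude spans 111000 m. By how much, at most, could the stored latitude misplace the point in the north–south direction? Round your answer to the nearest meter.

1110 meters

Truncating at 2 decimal places can drop up to a full unit in the last place, so the latitude may be off by as much as 0.01°.
So the N–S error is at most 0.01 × 111000 = 1110 m.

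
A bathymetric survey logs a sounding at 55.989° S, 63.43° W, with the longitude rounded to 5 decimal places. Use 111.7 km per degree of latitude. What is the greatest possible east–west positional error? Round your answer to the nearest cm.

Rounding to 5 decimal places leaves the longitude within ±5e-06° of the true value.
At latitude 55.989° a degree of longitude spans 111700 m × cos 55.989° = 111700 × 0.5594 ≈ 62479.6 m.
East–west error: 5e-06° × 62479.6 m/° ≈ 0.312398 m.
That is 0.312398 m = 31.24 cm.

31 cm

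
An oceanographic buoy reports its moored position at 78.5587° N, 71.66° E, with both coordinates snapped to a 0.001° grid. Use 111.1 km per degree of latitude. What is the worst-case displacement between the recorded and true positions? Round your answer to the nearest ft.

186 ft

With a 0.001° grid the true value lies within half a step, ±0.001°/2 = ±0.0005°, of the stored one.
N–S: 0.0005° × 111100 m/° = 55.55 m.
Longitude error → 0.0005 × 111100 × cos 78.5587° = 0.0005 × 111100 × 0.1984 ≈ 11.0191 m.
Combining orthogonally: (55.55² + 11.0191²)^½ ≈ 56.6324 m.
Converting: 56.6324 m × 3.2808 ft/m ≈ 185.8 ft.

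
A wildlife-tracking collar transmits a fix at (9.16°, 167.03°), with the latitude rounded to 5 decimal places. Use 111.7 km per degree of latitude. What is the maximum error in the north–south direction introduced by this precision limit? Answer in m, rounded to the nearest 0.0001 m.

Rounding to 5 decimal places leaves the latitude within ±5e-06° of the true value.
Along the meridian that is 5e-06° × 111700 m/° = 0.5585 m.

0.5585 m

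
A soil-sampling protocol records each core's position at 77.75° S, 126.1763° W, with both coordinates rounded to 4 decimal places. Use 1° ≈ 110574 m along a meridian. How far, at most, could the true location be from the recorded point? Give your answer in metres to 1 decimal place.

5.7 metres

Rounding to 4 decimal places leaves each coordinate within ±5e-05° of the true value.
N–S: 5e-05° × 110574 m/° = 5.5287 m.
Longitude error → 5e-05 × 110574 × cos 77.75° = 5e-05 × 110574 × 0.2122 ≈ 1.17307 m.
Worst case both components are at the extreme and orthogonal: √(5.5287² + 1.17307²) ≈ 5.65178 m.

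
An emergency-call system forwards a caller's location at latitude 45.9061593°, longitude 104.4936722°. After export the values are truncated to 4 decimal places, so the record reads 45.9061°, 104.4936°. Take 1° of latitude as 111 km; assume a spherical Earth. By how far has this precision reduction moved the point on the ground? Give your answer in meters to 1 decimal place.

8.6 meters

Δlat = 45.9061593 − 45.9061 = +0.0000593°; Δlon = 104.4936722 − 104.4936 = +0.0000722°.
North–south shift: 0.0000593 × 111000 = 6.5823 m.
E–W at 45.9061°: 0.0000722° × 111000 × cos 45.9061° = 0.0000722 × 111000 × 0.6958 ≈ 5.57657 m.
Hypotenuse of the two orthogonal shifts: √(6.5823² + 5.57657²) = 8.62698 m.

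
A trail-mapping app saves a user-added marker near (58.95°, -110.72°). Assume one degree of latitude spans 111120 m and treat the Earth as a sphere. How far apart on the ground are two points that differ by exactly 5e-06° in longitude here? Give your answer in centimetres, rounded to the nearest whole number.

29 centimetres

5e-06° of longitude at 58.95° is 5e-06 × 111120 × cos 58.95° ≈ 5e-06 × 57314.1 = 0.286571 m.
That is 0.286571 m = 28.657 cm.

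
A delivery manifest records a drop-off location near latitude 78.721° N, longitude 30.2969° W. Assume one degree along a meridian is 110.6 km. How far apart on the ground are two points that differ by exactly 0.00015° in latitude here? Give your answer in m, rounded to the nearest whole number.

0.00015° × 110600 m/° = 16.59 m.

17 m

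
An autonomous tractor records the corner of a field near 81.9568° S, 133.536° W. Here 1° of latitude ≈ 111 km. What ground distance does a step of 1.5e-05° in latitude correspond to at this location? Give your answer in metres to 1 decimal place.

1.5e-05° × 111000 m/° = 1.665 m.

1.7 metres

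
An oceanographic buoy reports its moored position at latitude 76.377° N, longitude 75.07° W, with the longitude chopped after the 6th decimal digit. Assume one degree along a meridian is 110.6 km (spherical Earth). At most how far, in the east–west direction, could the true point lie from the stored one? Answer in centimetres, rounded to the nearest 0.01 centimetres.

2.60 centimetres

Truncating at 6 decimal places can drop up to a full unit in the last place, so the longitude may be off by as much as 1e-06°.
At latitude 76.377° a degree of longitude spans 110600 m × cos 76.377° = 110600 × 0.2355 ≈ 26049.9 m.
East–west error: 1e-06° × 26049.9 m/° ≈ 0.0260499 m.
That is 0.0260499 m = 2.605 cm.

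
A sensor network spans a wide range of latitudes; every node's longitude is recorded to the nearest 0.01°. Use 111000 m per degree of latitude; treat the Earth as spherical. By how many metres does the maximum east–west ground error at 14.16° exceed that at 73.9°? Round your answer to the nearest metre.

Rounding to 2 decimal places leaves the longitude within ±0.005° of the true value.
Error at 14.16° = 0.005° × 111000 × cos 14.16° ≈ 555 × 0.9696 = 538.14 m.
Error at 73.9° = 0.005° × 111000 × cos 73.9° ≈ 555 × 0.2773 = 153.91 m.
Difference: 538.14 − 153.91 = 384.23 m.

384 metres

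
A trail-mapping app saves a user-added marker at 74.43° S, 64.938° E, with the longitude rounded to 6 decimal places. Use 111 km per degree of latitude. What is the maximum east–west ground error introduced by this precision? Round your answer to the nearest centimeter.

1 centimeters

Rounding to 6 decimal places leaves the longitude within ±5e-07° of the true value.
Parallels shrink by cos φ, so at 74.43° a degree of longitude is 111000 × 0.2684 ≈ 29794.1 m.
East–west error: 5e-07° × 29794.1 m/° ≈ 0.0148971 m.
That is 0.0148971 m = 1.4897 cm.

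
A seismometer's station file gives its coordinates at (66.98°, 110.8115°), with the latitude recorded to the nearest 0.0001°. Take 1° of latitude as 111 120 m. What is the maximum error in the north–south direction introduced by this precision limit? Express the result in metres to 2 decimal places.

5.56 metres

Rounding to 4 decimal places leaves the latitude within ±5e-05° of the true value.
North–south distance: 5e-05° × 111120 m/° = 5.556 m.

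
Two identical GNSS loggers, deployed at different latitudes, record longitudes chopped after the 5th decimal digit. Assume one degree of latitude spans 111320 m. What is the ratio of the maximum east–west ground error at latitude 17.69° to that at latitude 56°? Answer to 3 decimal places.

1.704

Truncating at 5 decimal places can drop up to a full unit in the last place, so the longitude may be off by as much as 1e-05°.
At 17.69°: 1e-05° × 111320 × cos 17.69° = 1e-05 × 111320 × 0.9527 ≈ 1.0606 m.
Error at 56° = 1e-05° × 111320 × cos 56° ≈ 1.1132 × 0.5592 = 0.62249 m.
The ratio reduces to cos 17.69° / cos 56° = 0.9527/0.5592 ≈ 1.7037.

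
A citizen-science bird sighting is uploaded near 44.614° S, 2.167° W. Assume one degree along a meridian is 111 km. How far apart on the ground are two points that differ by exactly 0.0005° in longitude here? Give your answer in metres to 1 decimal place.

39.5 metres

One degree of longitude here spans 111000 × cos 44.614° = 111000 × 0.7119 ≈ 79015.8 m; 0.0005° of that is 39.5079 m.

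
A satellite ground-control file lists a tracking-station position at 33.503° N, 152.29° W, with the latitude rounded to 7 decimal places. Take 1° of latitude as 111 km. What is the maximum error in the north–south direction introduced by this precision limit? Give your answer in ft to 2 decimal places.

0.02 ft

Rounding to 7 decimal places leaves the latitude within ±5e-08° of the true value.
Along the meridian that is 5e-08° × 111000 m/° = 0.00555 m.
In feet: 0.00555 m ÷ 0.3048 ≈ 0.018209 ft.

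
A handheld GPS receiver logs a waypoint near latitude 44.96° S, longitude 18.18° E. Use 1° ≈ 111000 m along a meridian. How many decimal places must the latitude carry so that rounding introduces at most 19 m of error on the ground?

4

One degree of latitude covers 111000 m.
N decimal places → at most half a unit in the last place, 0.5 × 10⁻ᴺ° = 111000/2 × 10⁻ᴺ m.
Need 0.5 × 111000 × 10⁻ᴺ ≤ 19 → 10⁻ᴺ ≤ 3.423e-04, so N ≥ 3.47.
So 4 decimal places suffice (5.55 m); 3 would allow up to 55.5 m.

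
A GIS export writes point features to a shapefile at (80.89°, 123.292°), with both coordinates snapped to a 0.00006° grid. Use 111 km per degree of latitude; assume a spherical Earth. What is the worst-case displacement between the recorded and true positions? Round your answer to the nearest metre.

With a 0.00006° grid the true value lies within half a step, ±0.00006°/2 = ±3e-05°, of the stored one.
N–S: 3e-05° × 111000 m/° = 3.33 m.
Longitude error → 3e-05 × 111000 × cos 80.89° = 3e-05 × 111000 × 0.1583 ≈ 0.52724 m.
Worst case both components are at the extreme and orthogonal: √(3.33² + 0.52724²) ≈ 3.37148 m.

3 metres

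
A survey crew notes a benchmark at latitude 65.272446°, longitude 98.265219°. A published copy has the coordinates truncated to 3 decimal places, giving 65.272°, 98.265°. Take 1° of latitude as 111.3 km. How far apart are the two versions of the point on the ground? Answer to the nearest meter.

51 meters

The latitude changed by +0.000446° and the longitude by +0.000219°.
N–S: 0.000446° × 111300 m/° = 49.6398 m.
E–W at 65.272°: 0.000219° × 111300 × cos 65.272° = 0.000219 × 111300 × 0.4183 ≈ 10.1962 m.
Distance: √(49.6398² + 10.1962²) ≈ 50.6762 m.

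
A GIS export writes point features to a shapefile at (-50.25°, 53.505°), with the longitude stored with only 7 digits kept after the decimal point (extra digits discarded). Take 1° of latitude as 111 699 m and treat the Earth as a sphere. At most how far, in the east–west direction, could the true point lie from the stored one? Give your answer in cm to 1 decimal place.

0.7 cm

Truncating at 7 decimal places can drop up to a full unit in the last place, so the longitude may be off by as much as 1e-07°.
Parallels shrink by cos φ, so at 50.25° a degree of longitude is 111699 × 0.6394 ≈ 71424.7 m.
East–west error: 1e-07° × 71424.7 m/° ≈ 0.00714247 m.
That is 0.00714247 m = 0.71425 cm.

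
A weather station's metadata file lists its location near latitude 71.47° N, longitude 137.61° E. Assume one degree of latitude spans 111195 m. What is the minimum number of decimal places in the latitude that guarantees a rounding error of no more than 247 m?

3 decimal places

One degree of latitude covers 111195 m.
Rounding to N decimal places gives at most 0.5 × 10⁻ᴺ degrees of error, i.e. 0.5 × 10⁻ᴺ × 111195 m.
Setting 55597.5 × 10⁻ᴺ ≤ 247 gives 10ᴺ ≥ 225.1, i.e. N ≥ 2.35.
N = 2 would give 556 m (too coarse); N = 3 gives 55.6 m ≤ 247 m.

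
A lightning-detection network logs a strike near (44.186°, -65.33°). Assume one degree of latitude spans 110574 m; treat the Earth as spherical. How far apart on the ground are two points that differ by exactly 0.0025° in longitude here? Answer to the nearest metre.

198 metres

One degree of longitude here spans 110574 × cos 44.186° = 110574 × 0.7171 ≈ 79290.5 m; 0.0025° of that is 198.226 m.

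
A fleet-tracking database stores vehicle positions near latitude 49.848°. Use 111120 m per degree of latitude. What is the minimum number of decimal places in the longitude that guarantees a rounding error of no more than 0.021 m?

7 decimal places

At 49.848° one degree of longitude covers 111120 × cos 49.848° ≈ 111120 × 0.6448 ≈ 71652.1 m.
Rounding to N decimal places gives at most 0.5 × 10⁻ᴺ degrees of error, i.e. 0.5 × 10⁻ᴺ × 71652.1 m.
Setting 35826.1 × 10⁻ᴺ ≤ 0.021 gives 10ᴺ ≥ 1.706e+06, i.e. N ≥ 6.23.
N = 6 would give 0.0358 m (too coarse); N = 7 gives 0.00358 m ≤ 0.021 m.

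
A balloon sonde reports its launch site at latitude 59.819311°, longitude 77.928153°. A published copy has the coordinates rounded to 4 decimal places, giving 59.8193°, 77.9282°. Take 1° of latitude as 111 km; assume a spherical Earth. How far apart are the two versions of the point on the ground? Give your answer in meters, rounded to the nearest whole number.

3 meters

The latitude changed by +0.000011° and the longitude by -0.000047°.
North–south shift: 0.000011 × 111000 = 1.221 m.
East–west at this latitude: -0.000047° × 111000 × cos 59.8193° ≈ -0.000047 × 55802.9 = -2.62274 m.
Combined displacement = (1.221² + 2.62274²)^½ ≈ 2.89302 m.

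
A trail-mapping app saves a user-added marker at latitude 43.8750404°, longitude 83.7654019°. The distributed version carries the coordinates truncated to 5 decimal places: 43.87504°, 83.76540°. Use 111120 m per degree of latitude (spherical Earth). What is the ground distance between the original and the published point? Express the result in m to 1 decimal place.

The latitude changed by +0.0000004° and the longitude by +0.0000019°.
North–south shift: 0.0000004 × 111120 = 0.044448 m.
E–W at 43.875°: 0.0000019° × 111120 × cos 43.875° = 0.0000019 × 111120 × 0.7209 ≈ 0.152192 m.
Hypotenuse of the two orthogonal shifts: √(0.044448² + 0.152192²) = 0.15855 m.

0.2 m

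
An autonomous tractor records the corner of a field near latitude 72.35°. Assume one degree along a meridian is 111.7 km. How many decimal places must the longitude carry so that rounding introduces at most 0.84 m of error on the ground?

5 decimal places

At 72.35° one degree of longitude covers 111700 × cos 72.35° ≈ 111700 × 0.3032 ≈ 33867.6 m.
Rounding to N decimal places gives at most 0.5 × 10⁻ᴺ degrees of error, i.e. 0.5 × 10⁻ᴺ × 33867.6 m.
Need 0.5 × 33867.6 × 10⁻ᴺ ≤ 0.84 → 10⁻ᴺ ≤ 4.960e-05, so N ≥ 4.30.
At 4 places the error can reach 1.69 m, but 5 places keeps it to 0.169 m.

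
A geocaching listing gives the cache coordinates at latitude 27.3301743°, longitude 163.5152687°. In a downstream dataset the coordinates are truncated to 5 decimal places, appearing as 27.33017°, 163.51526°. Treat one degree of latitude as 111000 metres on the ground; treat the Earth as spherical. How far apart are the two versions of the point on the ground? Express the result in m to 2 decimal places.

The latitude changed by +0.0000043° and the longitude by +0.0000087°.
North–south shift: 0.0000043 × 111000 = 0.4773 m.
East–west at this latitude: 0.0000087° × 111000 × cos 27.3302° ≈ 0.0000087 × 98609.7 = 0.857904 m.
Distance: √(0.4773² + 0.857904²) ≈ 0.981741 m.

0.98 m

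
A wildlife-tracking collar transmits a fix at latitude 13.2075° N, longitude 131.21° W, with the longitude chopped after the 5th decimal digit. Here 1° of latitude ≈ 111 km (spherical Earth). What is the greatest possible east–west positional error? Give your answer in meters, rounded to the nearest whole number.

Truncating at 5 decimal places can drop up to a full unit in the last place, so the longitude may be off by as much as 1e-05°.
Parallels shrink by cos φ, so at 13.2075° a degree of longitude is 111000 × 0.9735 ≈ 108064 m.
So at most 1e-05° × 108064 ≈ 1.08064 m east–west.

1 meters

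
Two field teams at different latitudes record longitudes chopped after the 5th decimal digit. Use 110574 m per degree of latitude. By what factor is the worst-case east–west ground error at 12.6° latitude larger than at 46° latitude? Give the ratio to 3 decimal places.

Truncating at 5 decimal places can drop up to a full unit in the last place, so the longitude may be off by as much as 1e-05°.
At 12.6°: 1e-05° × 110574 × cos 12.6° = 1e-05 × 110574 × 0.9759 ≈ 1.0791 m.
At 46°: 1e-05° × 110574 × cos 46° = 1e-05 × 110574 × 0.6947 ≈ 0.76811 m.
Ratio: 1.0791 / 0.76811 = cos 12.6° / cos 46° ≈ 1.4049.

1.405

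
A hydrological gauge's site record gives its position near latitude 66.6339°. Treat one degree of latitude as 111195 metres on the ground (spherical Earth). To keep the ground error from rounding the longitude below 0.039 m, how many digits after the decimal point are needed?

6

At 66.6339° one degree of longitude covers 111195 × cos 66.6339° ≈ 111195 × 0.3966 ≈ 44100.5 m.
With N decimal places the half-ulp bound is 0.5·10⁻ᴺ°, or 0.5·10⁻ᴺ × 44100.5 m on the ground.
Setting 22050.2 × 10⁻ᴺ ≤ 0.039 gives 10ᴺ ≥ 5.654e+05, i.e. N ≥ 5.75.
So 6 decimal places suffice (0.0221 m); 5 would allow up to 0.221 m.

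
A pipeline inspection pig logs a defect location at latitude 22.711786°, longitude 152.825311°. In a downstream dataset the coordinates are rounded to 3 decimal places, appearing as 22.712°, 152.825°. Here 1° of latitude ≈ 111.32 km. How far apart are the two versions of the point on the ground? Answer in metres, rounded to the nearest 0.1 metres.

39.8 metres

Δlat = 22.711786 − 22.712 = -0.000214°; Δlon = 152.825311 − 152.825 = +0.000311°.
North–south shift: -0.000214 × 111320 = -23.8225 m.
E–W at 22.712°: 0.000311° × 111320 × cos 22.712° = 0.000311 × 111320 × 0.9225 ≈ 31.9359 m.
Combined displacement = (23.8225² + 31.9359²)^½ ≈ 39.8424 m.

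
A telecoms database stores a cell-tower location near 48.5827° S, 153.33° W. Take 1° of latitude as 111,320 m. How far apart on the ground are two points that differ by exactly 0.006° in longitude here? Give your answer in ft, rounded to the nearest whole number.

1450 ft

One degree of longitude here spans 111320 × cos 48.5827° = 111320 × 0.6615 ≈ 73642.4 m; 0.006° of that is 441.855 m.
Converting: 441.855 m × 3.2808 ft/m ≈ 1449.7 ft.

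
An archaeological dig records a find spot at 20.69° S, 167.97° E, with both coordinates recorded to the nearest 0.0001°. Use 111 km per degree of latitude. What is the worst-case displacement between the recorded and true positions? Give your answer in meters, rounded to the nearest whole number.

8 meters

Rounding to 4 decimal places leaves each coordinate within ±5e-05° of the true value.
N–S: 5e-05° × 111000 m/° = 5.55 m.
Longitude error → 5e-05 × 111000 × cos 20.69° = 5e-05 × 111000 × 0.9355 ≈ 5.19206 m.
The two errors are perpendicular, so the maximum displacement is √(5.55² + 5.19206²) ≈ 7.6 m.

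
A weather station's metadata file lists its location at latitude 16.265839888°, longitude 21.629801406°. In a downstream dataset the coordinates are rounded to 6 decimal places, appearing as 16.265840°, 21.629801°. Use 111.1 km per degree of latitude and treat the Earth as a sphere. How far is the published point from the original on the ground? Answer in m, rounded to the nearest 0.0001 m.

The latitude changed by -0.000000112° and the longitude by +0.000000406°.
North–south shift: -0.000000112 × 111100 = -0.0124432 m.
E–W at 16.2658°: 0.000000406° × 111100 × cos 16.2658° = 0.000000406 × 111100 × 0.9600 ≈ 0.0433011 m.
Combined displacement = (0.0124432² + 0.0433011²)^½ ≈ 0.0450535 m.

0.0451 m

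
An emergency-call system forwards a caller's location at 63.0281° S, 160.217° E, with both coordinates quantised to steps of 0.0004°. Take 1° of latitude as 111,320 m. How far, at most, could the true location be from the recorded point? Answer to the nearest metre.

24 metres

With a 0.0004° grid the true value lies within half a step, ±0.0004°/2 = ±0.0002°, of the stored one.
North–south component: 0.0002° × 111320 = 22.264 m.
East–west component at 63.0281°: 0.0002° × 111320 × cos 63.0281° ≈ 0.0002 × 50489.6 ≈ 10.0979 m.
Combining orthogonally: (22.264² + 10.0979²)^½ ≈ 24.447 m.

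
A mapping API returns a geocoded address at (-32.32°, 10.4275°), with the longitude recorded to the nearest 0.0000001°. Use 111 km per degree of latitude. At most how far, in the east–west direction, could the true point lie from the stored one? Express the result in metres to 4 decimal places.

Rounding to 7 decimal places leaves the longitude within ±5e-08° of the true value.
One degree of longitude at 32.32° is 111000 × cos 32.32° ≈ 111000 × 0.8451 = 93803.4 m.
Maximum E–W displacement: 5e-08 × 93803.4 = 0.00469017 m.

0.0047 metres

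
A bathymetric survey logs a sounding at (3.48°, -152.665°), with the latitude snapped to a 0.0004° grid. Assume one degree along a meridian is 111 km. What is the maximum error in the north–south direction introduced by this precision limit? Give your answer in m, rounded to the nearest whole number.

22 m

With a 0.0004° grid the true value lies within half a step, ±0.0004°/2 = ±0.0002°, of the stored one.
North–south distance: 0.0002° × 111000 m/° = 22.2 m.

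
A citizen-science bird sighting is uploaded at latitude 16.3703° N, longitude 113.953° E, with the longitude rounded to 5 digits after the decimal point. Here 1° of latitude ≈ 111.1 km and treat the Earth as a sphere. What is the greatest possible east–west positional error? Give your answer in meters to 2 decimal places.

0.53 meters

Rounding to 5 decimal places leaves the longitude within ±5e-06° of the true value.
One degree of longitude at 16.3703° is 111100 × cos 16.3703° ≈ 111100 × 0.9595 = 106596 m.
East–west error: 5e-06° × 106596 m/° ≈ 0.53298 m.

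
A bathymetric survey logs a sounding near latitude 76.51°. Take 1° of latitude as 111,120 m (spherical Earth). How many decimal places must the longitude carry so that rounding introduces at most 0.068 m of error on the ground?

6 decimal places

At 76.51° one degree of longitude covers 111120 × cos 76.51° ≈ 111120 × 0.2333 ≈ 25921.6 m.
Rounding to N decimal places gives at most 0.5 × 10⁻ᴺ degrees of error, i.e. 0.5 × 10⁻ᴺ × 25921.6 m.
Setting 12960.8 × 10⁻ᴺ ≤ 0.068 gives 10ᴺ ≥ 1.906e+05, i.e. N ≥ 5.28.
N = 5 would give 0.13 m (too coarse); N = 6 gives 0.013 m ≤ 0.068 m.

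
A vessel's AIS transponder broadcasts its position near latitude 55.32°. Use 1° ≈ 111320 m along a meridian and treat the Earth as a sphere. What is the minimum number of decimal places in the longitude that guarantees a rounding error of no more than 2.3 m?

5

At 55.32° one degree of longitude covers 111320 × cos 55.32° ≈ 111320 × 0.5690 ≈ 63340.2 m.
Rounding to N decimal places gives at most 0.5 × 10⁻ᴺ degrees of error, i.e. 0.5 × 10⁻ᴺ × 63340.2 m.
Need 0.5 × 63340.2 × 10⁻ᴺ ≤ 2.3 → 10⁻ᴺ ≤ 7.262e-05, so N ≥ 4.14.
At 4 places the error can reach 3.17 m, but 5 places keeps it to 0.317 m.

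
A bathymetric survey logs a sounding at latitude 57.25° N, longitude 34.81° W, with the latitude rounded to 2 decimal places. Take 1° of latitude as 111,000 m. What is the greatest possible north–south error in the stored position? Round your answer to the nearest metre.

Rounding to 2 decimal places leaves the latitude within ±0.005° of the true value.
Along the meridian that is 0.005° × 111000 m/° = 555 m.

555 metres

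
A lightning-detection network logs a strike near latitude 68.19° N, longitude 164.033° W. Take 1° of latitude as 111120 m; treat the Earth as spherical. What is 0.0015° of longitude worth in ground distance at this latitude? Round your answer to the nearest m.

0.0015° of longitude at 68.19° is 0.0015 × 111120 × cos 68.19° ≈ 0.0015 × 41284.4 = 61.9266 m.

62 m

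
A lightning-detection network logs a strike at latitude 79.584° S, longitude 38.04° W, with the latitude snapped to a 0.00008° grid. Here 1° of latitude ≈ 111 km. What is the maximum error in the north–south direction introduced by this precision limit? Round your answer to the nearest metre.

4 metres

With a 0.00008° grid the true value lies within half a step, ±0.00008°/2 = ±4e-05°, of the stored one.
North–south distance: 4e-05° × 111000 m/° = 4.44 m.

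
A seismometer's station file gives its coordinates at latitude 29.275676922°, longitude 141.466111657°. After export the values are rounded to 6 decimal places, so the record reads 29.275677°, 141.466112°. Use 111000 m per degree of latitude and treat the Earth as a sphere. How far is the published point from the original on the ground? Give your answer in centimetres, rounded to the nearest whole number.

Δlat = 29.275676922 − 29.275677 = -0.000000078°; Δlon = 141.466111657 − 141.466112 = -0.000000343°.
N–S: -0.000000078° × 111000 m/° = -0.008658 m.
East–west at this latitude: -0.000000343° × 111000 × cos 29.2757° ≈ -0.000000343 × 96822.7 = -0.0332102 m.
Combined displacement = (0.008658² + 0.0332102²)^½ ≈ 0.0343202 m.
That is 0.0343202 m = 3.432 cm.

3 centimetres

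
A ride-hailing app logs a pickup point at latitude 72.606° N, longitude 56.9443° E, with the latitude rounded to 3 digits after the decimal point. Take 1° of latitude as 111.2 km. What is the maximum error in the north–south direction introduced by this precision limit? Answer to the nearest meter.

Rounding to 3 decimal places leaves the latitude within ±0.0005° of the true value.
Along the meridian that is 0.0005° × 111200 m/° = 55.6 m.

56 meters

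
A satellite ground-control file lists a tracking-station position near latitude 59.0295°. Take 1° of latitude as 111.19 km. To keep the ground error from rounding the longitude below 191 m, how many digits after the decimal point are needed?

At 59.0295° one degree of longitude covers 111190 × cos 59.0295° ≈ 111190 × 0.5146 ≈ 57218 m.
N decimal places → at most half a unit in the last place, 0.5 × 10⁻ᴺ° = 57218/2 × 10⁻ᴺ m.
Need 0.5 × 57218 × 10⁻ᴺ ≤ 191 → 10⁻ᴺ ≤ 6.676e-03, so N ≥ 2.18.
At 2 places the error can reach 286 m, but 3 places keeps it to 28.6 m.

3 decimal places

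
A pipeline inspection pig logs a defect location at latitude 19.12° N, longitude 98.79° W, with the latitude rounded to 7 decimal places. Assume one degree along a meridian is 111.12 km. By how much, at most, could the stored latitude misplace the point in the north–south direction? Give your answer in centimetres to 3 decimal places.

Rounding to 7 decimal places leaves the latitude within ±5e-08° of the true value.
So the N–S error is at most 5e-08 × 111120 = 0.005556 m.
That is 0.005556 m = 0.5556 cm.

0.556 centimetres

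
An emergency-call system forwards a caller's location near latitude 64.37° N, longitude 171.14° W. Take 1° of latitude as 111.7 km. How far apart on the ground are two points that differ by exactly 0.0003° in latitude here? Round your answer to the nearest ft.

110 ft

Along a meridian 0.0003° is 0.0003 × 111700 = 33.51 m.
Converting: 33.51 m × 3.2808 ft/m ≈ 109.94 ft.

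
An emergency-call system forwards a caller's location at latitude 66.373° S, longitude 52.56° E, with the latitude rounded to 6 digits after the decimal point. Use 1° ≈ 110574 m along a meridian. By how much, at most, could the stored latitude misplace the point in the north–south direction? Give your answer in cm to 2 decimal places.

Rounding to 6 decimal places leaves the latitude within ±5e-07° of the true value.
So the N–S error is at most 5e-07 × 110574 = 0.055287 m.
That is 0.055287 m = 5.5287 cm.

5.53 cm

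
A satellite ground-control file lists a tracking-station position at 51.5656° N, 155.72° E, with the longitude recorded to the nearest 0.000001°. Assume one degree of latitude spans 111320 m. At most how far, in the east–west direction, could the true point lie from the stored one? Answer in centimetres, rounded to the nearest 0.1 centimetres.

Rounding to 6 decimal places leaves the longitude within ±5e-07° of the true value.
At latitude 51.5656° a degree of longitude spans 111320 m × cos 51.5656° = 111320 × 0.6216 ≈ 69198.5 m.
So at most 5e-07° × 69198.5 ≈ 0.0345993 m east–west.
That is 0.0345993 m = 3.4599 cm.

3.5 centimetres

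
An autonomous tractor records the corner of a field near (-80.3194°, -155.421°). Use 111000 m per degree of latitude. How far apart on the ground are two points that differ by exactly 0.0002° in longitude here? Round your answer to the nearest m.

4 m

0.0002° of longitude at 80.3194° is 0.0002 × 111000 × cos 80.3194° ≈ 0.0002 × 18665.3 = 3.73305 m.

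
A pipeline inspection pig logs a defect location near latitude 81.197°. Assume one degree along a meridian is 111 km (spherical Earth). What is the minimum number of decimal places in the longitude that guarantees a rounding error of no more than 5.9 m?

At 81.197° one degree of longitude covers 111000 × cos 81.197° ≈ 111000 × 0.1530 ≈ 16987.2 m.
N decimal places → at most half a unit in the last place, 0.5 × 10⁻ᴺ° = 16987.2/2 × 10⁻ᴺ m.
Need 0.5 × 16987.2 × 10⁻ᴺ ≤ 5.9 → 10⁻ᴺ ≤ 6.946e-04, so N ≥ 3.16.
So 4 decimal places suffice (0.849 m); 3 would allow up to 8.49 m.

4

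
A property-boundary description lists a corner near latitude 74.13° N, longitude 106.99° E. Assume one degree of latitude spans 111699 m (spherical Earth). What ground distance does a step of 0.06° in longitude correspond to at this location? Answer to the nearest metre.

1833 metres

0.06° of longitude at 74.13° is 0.06 × 111699 × cos 74.13° ≈ 0.06 × 30544.7 = 1832.68 m.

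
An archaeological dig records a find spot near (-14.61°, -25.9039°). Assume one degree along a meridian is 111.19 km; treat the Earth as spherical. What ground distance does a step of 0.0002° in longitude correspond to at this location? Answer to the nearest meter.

One degree of longitude here spans 111190 × cos 14.61° = 111190 × 0.9677 ≈ 107595 m; 0.0002° of that is 21.5189 m.

22 meters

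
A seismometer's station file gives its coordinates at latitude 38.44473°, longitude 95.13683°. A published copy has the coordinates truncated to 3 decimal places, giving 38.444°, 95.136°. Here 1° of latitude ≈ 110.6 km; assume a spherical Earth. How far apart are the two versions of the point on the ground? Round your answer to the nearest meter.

108 meters

The latitude changed by +0.00073° and the longitude by +0.00083°.
North–south shift: 0.00073 × 110600 = 80.738 m.
E–W at 38.444°: 0.00083° × 110600 × cos 38.444° = 0.00083 × 110600 × 0.7832 ≈ 71.8977 m.
Combined displacement = (80.738² + 71.8977²)^½ ≈ 108.111 m.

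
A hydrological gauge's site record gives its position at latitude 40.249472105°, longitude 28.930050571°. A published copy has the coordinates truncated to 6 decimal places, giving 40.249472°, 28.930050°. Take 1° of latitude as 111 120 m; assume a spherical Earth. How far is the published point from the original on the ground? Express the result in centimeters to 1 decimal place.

5.0 centimeters

The latitude changed by +0.000000105° and the longitude by +0.000000571°.
N–S: 0.000000105° × 111120 m/° = 0.0116676 m.
East–west at this latitude: 0.000000571° × 111120 × cos 40.2495° ≈ 0.000000571 × 84811.1 = 0.0484271 m.
Distance: √(0.0116676² + 0.0484271²) ≈ 0.0498128 m.
That is 0.0498128 m = 4.9813 cm.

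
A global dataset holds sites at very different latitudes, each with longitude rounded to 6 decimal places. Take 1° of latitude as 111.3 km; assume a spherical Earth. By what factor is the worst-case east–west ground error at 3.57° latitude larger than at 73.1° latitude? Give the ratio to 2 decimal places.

Rounding to 6 decimal places leaves the longitude within ±5e-07° of the true value.
At 3.57°: 5e-07° × 111300 × cos 3.57° = 5e-07 × 111300 × 0.9981 ≈ 0.055542 m.
Error at 73.1° = 5e-07° × 111300 × cos 73.1° ≈ 0.05565 × 0.2907 = 0.016178 m.
The ratio reduces to cos 3.57° / cos 73.1° = 0.9981/0.2907 ≈ 3.4333.

3.43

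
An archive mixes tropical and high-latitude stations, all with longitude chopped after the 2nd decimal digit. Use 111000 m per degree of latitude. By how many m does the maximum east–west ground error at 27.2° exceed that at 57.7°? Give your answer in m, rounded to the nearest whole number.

Truncating at 2 decimal places can drop up to a full unit in the last place, so the longitude may be off by as much as 0.01°.
At 27.2°: 0.01° × 111000 × cos 27.2° = 0.01 × 111000 × 0.8894 ≈ 987.25 m.
Error at 57.7° = 0.01° × 111000 × cos 57.7° ≈ 1110 × 0.5344 = 593.13 m.
Difference: 987.25 − 593.13 = 394.12 m.

394 m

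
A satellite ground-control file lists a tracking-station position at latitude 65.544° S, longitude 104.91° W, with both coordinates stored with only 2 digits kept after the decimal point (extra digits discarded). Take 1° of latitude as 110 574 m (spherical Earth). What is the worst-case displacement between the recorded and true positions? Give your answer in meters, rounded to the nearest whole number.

1197 meters

Truncating at 2 decimal places can drop up to a full unit in the last place, so each coordinate may be off by as much as 0.01°.
N–S: 0.01° × 110574 m/° = 1105.74 m.
Longitude error → 0.01 × 110574 × cos 65.544° = 0.01 × 110574 × 0.4140 ≈ 457.77 m.
The two errors are perpendicular, so the maximum displacement is √(1105.74² + 457.77²) ≈ 1196.75 m.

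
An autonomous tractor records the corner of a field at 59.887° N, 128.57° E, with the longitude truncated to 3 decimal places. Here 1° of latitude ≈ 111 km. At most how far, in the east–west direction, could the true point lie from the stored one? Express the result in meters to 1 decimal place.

55.7 meters

Truncating at 3 decimal places can drop up to a full unit in the last place, so the longitude may be off by as much as 0.001°.
Parallels shrink by cos φ, so at 59.887° a degree of longitude is 111000 × 0.5017 ≈ 55689.5 m.
So at most 0.001° × 55689.5 ≈ 55.6895 m east–west.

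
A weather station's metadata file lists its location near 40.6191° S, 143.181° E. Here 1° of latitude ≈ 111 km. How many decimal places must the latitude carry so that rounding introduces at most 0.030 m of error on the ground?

One degree of latitude covers 111000 m.
Rounding to N decimal places gives at most 0.5 × 10⁻ᴺ degrees of error, i.e. 0.5 × 10⁻ᴺ × 111000 m.
Setting 55500 × 10⁻ᴺ ≤ 0.030 gives 10ᴺ ≥ 1.85e+06, i.e. N ≥ 6.27.
So 7 decimal places suffice (0.00555 m); 6 would allow up to 0.0555 m.

7 decimal places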